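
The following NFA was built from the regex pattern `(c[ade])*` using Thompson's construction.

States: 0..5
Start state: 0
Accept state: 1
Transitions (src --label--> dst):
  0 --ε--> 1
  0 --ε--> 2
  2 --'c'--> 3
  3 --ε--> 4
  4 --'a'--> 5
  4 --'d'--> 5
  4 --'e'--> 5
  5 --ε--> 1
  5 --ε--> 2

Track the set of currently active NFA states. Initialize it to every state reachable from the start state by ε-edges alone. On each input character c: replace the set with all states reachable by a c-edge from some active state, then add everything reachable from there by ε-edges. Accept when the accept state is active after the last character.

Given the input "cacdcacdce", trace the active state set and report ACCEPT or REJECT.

Answer: ACCEPT

Steps:
initial (ε-close {0}): {0,1,2}
'c' @ 1: {3,4}
'a' @ 2: {1,2,5}  ✓accept
'c' @ 3: {3,4}
'd' @ 4: {1,2,5}  ✓accept
'c' @ 5: {3,4}
'a' @ 6: {1,2,5}  ✓accept
'c' @ 7: {3,4}
'd' @ 8: {1,2,5}  ✓accept
'c' @ 9: {3,4}
'e' @ 10: {1,2,5}  ✓accept
end set {1,2,5} — state 1 in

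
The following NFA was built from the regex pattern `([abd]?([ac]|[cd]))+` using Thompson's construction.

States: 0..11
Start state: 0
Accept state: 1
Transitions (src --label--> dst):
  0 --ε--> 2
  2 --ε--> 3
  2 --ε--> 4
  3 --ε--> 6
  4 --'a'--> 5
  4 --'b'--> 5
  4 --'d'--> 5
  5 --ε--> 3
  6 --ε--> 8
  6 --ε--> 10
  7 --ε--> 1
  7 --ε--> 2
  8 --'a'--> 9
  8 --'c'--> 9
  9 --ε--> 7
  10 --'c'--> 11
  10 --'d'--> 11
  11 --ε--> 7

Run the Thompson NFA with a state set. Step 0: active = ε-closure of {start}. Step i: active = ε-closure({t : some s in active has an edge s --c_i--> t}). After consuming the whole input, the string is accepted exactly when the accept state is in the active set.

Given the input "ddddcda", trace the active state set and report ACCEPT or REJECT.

start: ε-closure({0}) = {0,2,3,4,6,8,10}
'd' @ 1: {1,2,3,4,5,6,7,8,10,11}  ✓accept
'd' @ 2: {1,2,3,4,5,6,7,8,10,11}  ✓accept
'd' @ 3: {1,2,3,4,5,6,7,8,10,11}  ✓accept
'd' @ 4: {1,2,3,4,5,6,7,8,10,11}  ✓accept
'c' @ 5: {1,2,3,4,6,7,8,9,10,11}  ✓accept
'd' @ 6: {1,2,3,4,5,6,7,8,10,11}  ✓accept
'a' @ 7: {1,2,3,4,5,6,7,8,9,10}  ✓accept
after full input: {1,2,3,4,5,6,7,8,9,10}  (accept=1 in)

Answer: ACCEPT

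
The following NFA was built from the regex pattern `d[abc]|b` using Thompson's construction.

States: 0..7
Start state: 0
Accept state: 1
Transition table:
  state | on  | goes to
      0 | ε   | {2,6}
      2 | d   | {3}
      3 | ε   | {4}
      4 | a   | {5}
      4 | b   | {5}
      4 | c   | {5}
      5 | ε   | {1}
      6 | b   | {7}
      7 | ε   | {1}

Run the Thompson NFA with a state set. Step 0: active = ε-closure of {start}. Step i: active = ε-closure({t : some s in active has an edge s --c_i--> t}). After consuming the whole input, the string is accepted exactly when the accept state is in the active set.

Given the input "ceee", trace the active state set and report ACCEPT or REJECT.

initial (ε-close {0}): {0,2,6}
'c' @ 1: {}  — dead — no transitions
rest 'eee' ignored (set empty)
final: {}; accept 1 not in set

Answer: REJECT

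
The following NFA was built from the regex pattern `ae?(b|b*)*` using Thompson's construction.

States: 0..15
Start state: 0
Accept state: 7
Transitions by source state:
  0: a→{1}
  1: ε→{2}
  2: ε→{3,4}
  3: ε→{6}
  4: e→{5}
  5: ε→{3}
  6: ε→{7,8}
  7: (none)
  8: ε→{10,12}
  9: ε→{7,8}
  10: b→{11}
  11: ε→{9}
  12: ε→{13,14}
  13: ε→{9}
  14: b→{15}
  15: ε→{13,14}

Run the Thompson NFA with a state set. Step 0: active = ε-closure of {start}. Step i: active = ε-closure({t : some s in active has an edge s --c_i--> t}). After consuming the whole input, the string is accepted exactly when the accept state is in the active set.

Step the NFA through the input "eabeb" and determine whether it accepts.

Answer: REJECT

Trace:
start: ε-closure({0}) = {0}
'e' @ 1: {}  — state set empty
rest 'abeb' ignored (set empty)
after full input: {}  (accept=7 not in)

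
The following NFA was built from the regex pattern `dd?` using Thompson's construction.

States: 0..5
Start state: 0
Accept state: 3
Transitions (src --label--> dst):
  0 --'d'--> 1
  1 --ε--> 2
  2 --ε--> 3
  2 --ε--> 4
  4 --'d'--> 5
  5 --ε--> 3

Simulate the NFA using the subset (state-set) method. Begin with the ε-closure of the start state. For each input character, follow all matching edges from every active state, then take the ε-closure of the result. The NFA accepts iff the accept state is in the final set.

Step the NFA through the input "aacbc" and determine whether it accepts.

S₀ = ε-closure({0}) = {0}
'a' @ 1: {}  — dead — no transitions
rest 'acbc' ignored (set empty)
final: {}; accept 3 not in set

Answer: REJECT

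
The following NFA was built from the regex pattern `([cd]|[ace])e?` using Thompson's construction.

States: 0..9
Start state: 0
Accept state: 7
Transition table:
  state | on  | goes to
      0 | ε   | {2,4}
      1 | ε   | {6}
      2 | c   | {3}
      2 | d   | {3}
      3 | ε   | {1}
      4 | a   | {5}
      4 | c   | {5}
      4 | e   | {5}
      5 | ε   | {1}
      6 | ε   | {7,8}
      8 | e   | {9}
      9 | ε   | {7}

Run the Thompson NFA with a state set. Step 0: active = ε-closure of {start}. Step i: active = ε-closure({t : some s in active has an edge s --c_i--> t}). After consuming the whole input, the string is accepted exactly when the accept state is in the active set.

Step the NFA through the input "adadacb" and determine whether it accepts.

initial (ε-close {0}): {0,2,4}
'a' @ 1: {1,5,6,7,8}  (accept∈set)
'd' @ 2: {}  — no active states
rest 'adacb' ignored (set empty)
after full input: {}  (accept=7 not in)

Answer: REJECT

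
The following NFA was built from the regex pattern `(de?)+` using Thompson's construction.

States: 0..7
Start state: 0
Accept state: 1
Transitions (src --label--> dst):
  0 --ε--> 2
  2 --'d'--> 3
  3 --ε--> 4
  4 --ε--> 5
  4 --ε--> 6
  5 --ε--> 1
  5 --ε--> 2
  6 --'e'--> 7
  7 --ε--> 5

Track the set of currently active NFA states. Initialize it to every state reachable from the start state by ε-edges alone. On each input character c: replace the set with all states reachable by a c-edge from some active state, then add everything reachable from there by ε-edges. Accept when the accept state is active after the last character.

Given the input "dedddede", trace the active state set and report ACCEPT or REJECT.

Answer: ACCEPT

Steps:
initial (ε-close {0}): {0,2}
'd' @ 1: {1,2,3,4,5,6}  ✓accept
'e' @ 2: {1,2,5,7}  ✓accept
'd' @ 3: {1,2,3,4,5,6}  ✓accept
'd' @ 4: {1,2,3,4,5,6}  ✓accept
'd' @ 5: {1,2,3,4,5,6}  ✓accept
'e' @ 6: {1,2,5,7}  ✓accept
'd' @ 7: {1,2,3,4,5,6}  ✓accept
'e' @ 8: {1,2,5,7}  ✓accept
final: {1,2,5,7}; accept 1 in set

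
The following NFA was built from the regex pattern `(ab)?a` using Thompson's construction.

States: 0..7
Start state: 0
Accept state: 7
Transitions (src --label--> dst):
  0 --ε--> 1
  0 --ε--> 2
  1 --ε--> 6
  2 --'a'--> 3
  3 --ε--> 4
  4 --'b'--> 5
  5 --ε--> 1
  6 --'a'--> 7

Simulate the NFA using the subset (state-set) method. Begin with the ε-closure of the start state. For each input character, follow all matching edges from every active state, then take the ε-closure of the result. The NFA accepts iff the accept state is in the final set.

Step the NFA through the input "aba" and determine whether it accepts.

Answer: ACCEPT

Steps:
S₀ = ε-closure({0}) = {0,1,2,6}
'a' @ 1: {3,4,7}  ✓accept
'b' @ 2: {1,5,6}
'a' @ 3: {7}  ✓accept
final: {7}; accept 7 in set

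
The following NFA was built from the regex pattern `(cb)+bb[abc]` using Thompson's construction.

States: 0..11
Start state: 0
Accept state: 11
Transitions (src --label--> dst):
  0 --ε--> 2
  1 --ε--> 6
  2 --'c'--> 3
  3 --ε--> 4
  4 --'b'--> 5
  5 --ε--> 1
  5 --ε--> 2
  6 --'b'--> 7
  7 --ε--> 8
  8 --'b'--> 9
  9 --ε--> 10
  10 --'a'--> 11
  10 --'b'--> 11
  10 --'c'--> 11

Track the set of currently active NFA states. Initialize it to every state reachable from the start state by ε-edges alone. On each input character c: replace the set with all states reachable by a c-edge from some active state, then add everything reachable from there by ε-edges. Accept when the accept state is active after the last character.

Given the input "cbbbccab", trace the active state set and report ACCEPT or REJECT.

Answer: REJECT

Derivation:
initial (ε-close {0}): {0,2}
'c' @ 1: {3,4}
'b' @ 2: {1,2,5,6}
'b' @ 3: {7,8}
'b' @ 4: {9,10}
'c' @ 5: {11}  (accept∈set)
'c' @ 6: {}  — no active states
rest 'ab' ignored (set empty)
final: {}; accept 11 not in set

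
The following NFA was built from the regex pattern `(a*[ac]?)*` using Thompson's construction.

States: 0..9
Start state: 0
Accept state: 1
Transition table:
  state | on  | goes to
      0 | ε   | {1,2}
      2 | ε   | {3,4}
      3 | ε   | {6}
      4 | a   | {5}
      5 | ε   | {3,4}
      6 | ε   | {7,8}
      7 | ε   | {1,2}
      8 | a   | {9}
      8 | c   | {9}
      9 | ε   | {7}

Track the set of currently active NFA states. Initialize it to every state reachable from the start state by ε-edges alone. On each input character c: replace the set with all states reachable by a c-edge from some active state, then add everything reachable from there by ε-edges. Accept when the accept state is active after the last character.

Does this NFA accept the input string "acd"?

S₀ = ε-closure({0}) = {0,1,2,3,4,6,7,8}
'a' @ 1: {1,2,3,4,5,6,7,8,9}  ✓accept
'c' @ 2: {1,2,3,4,6,7,8,9}  ✓accept
'd' @ 3: {}  — dead — no transitions
final: {}; accept 1 not in set

Answer: REJECT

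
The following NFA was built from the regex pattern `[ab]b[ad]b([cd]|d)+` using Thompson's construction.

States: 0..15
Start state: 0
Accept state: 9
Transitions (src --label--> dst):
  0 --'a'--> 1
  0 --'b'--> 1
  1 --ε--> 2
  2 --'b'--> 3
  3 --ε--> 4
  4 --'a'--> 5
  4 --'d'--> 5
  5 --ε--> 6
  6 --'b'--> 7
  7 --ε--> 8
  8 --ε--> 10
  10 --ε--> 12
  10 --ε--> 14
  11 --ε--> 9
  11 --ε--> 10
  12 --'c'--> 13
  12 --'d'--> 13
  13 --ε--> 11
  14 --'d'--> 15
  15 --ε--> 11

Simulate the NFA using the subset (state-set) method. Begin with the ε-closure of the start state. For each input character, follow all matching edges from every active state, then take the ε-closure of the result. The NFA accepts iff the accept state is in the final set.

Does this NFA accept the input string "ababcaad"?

Answer: REJECT

Derivation:
initial (ε-close {0}): {0}
'a' @ 1: {1,2}
'b' @ 2: {3,4}
'a' @ 3: {5,6}
'b' @ 4: {7,8,10,12,14}
'c' @ 5: {9,10,11,12,13,14}  (accept∈set)
'a' @ 6: {}  — state set empty
rest 'ad' ignored (set empty)
end set {} — state 9 not in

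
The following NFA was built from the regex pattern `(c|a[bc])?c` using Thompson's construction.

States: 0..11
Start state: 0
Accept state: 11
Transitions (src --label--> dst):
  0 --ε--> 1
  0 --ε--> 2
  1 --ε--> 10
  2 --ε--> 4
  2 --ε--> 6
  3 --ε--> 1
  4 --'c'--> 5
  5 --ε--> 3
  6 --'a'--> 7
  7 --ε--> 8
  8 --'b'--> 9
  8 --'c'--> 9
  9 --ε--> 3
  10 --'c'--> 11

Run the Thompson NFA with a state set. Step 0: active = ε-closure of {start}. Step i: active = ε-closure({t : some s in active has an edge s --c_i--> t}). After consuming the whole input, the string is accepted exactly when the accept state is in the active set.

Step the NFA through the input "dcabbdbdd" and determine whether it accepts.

start: ε-closure({0}) = {0,1,2,4,6,10}
'd' @ 1: {}  — dead — no transitions
rest 'cabbdbdd' ignored (set empty)
final: {}; accept 11 not in set

Answer: REJECT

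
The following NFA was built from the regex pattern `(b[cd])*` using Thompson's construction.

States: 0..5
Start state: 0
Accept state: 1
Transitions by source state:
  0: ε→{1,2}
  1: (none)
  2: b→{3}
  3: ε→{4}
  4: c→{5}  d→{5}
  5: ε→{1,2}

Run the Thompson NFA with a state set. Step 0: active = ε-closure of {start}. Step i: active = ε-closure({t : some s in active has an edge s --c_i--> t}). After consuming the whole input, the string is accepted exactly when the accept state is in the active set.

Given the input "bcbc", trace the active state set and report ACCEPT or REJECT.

initial (ε-close {0}): {0,1,2}
'b' @ 1: {3,4}
'c' @ 2: {1,2,5}  ✓accept
'b' @ 3: {3,4}
'c' @ 4: {1,2,5}  ✓accept
final: {1,2,5}; accept 1 in set

Answer: ACCEPT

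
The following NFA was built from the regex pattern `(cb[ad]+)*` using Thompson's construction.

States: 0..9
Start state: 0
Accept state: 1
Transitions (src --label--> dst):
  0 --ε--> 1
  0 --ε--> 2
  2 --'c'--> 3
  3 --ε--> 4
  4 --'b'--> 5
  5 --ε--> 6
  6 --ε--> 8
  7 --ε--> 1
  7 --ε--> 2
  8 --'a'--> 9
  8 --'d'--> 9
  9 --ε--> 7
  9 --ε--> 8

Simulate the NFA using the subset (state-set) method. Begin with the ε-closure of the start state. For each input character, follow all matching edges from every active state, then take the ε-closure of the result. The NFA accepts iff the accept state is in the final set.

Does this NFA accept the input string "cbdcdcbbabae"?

initial (ε-close {0}): {0,1,2}
'c' @ 1: {3,4}
'b' @ 2: {5,6,8}
'd' @ 3: {1,2,7,8,9}  (accept∈set)
'c' @ 4: {3,4}
'd' @ 5: {}  — no active states
rest 'cbbabae' ignored (set empty)
after full input: {}  (accept=1 not in)

Answer: REJECT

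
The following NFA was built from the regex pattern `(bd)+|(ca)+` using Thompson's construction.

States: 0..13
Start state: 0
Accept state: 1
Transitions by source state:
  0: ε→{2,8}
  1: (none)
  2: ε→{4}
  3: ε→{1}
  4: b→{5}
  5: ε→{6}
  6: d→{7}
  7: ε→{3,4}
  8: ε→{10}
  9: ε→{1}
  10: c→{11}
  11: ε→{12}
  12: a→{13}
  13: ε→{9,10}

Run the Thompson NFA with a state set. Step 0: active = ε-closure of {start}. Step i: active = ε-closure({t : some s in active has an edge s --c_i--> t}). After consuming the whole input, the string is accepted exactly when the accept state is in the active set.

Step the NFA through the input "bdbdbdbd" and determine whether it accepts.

S₀ = ε-closure({0}) = {0,2,4,8,10}
'b' @ 1: {5,6}
'd' @ 2: {1,3,4,7}  [accepting]
'b' @ 3: {5,6}
'd' @ 4: {1,3,4,7}  [accepting]
'b' @ 5: {5,6}
'd' @ 6: {1,3,4,7}  [accepting]
'b' @ 7: {5,6}
'd' @ 8: {1,3,4,7}  [accepting]
after full input: {1,3,4,7}  (accept=1 in)

Answer: ACCEPT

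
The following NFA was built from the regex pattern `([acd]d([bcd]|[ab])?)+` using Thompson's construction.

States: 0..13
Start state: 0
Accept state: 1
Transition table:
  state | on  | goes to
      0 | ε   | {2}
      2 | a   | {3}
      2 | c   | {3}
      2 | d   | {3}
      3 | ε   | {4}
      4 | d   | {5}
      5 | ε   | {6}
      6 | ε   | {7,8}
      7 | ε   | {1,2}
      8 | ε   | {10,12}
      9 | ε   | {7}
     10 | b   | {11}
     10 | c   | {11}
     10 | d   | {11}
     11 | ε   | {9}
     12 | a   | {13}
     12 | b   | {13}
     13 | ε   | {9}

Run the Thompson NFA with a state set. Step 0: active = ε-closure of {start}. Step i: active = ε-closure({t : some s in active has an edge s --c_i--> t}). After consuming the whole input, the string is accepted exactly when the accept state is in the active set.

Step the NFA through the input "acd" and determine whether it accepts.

Answer: REJECT

Derivation:
S₀ = ε-closure({0}) = {0,2}
'a' @ 1: {3,4}
'c' @ 2: {}  — dead — no transitions
rest 'd' ignored (set empty)
after full input: {}  (accept=1 not in)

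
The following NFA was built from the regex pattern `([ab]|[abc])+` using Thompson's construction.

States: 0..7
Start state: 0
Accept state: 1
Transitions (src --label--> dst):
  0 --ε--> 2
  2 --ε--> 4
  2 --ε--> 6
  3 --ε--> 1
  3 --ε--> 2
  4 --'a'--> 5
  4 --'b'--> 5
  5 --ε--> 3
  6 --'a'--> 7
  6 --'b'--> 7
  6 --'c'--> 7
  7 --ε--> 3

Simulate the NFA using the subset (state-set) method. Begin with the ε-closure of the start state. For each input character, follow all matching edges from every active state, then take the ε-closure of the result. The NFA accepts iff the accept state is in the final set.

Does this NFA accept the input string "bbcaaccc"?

start: ε-closure({0}) = {0,2,4,6}
'b' @ 1: {1,2,3,4,5,6,7}  [accepting]
'b' @ 2: {1,2,3,4,5,6,7}  [accepting]
'c' @ 3: {1,2,3,4,6,7}  [accepting]
'a' @ 4: {1,2,3,4,5,6,7}  [accepting]
'a' @ 5: {1,2,3,4,5,6,7}  [accepting]
'c' @ 6: {1,2,3,4,6,7}  [accepting]
'c' @ 7: {1,2,3,4,6,7}  [accepting]
'c' @ 8: {1,2,3,4,6,7}  [accepting]
end set {1,2,3,4,6,7} — state 1 in

Answer: ACCEPT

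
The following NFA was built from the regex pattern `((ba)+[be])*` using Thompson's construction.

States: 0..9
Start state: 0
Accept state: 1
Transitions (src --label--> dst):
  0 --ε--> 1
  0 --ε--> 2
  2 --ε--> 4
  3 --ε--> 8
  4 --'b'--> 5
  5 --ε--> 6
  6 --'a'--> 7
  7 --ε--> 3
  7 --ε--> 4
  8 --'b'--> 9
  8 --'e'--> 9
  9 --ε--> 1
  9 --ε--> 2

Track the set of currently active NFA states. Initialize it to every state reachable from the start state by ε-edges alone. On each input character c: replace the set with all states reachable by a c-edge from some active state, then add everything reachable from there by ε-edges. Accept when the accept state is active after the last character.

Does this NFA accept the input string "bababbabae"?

Answer: ACCEPT

Trace:
initial (ε-close {0}): {0,1,2,4}
'b' @ 1: {5,6}
'a' @ 2: {3,4,7,8}
'b' @ 3: {1,2,4,5,6,9}  ✓accept
'a' @ 4: {3,4,7,8}
'b' @ 5: {1,2,4,5,6,9}  ✓accept
'b' @ 6: {5,6}
'a' @ 7: {3,4,7,8}
'b' @ 8: {1,2,4,5,6,9}  ✓accept
'a' @ 9: {3,4,7,8}
'e' @ 10: {1,2,4,9}  ✓accept
final: {1,2,4,9}; accept 1 in set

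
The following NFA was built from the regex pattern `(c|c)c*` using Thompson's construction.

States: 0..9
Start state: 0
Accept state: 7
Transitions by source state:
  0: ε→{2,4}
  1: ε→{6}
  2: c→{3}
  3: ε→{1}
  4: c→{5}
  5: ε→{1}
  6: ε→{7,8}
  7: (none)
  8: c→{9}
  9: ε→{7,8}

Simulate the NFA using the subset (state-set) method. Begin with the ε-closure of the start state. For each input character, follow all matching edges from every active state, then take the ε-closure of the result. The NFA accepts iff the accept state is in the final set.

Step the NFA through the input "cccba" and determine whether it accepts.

start: ε-closure({0}) = {0,2,4}
'c' @ 1: {1,3,5,6,7,8}  ✓accept
'c' @ 2: {7,8,9}  ✓accept
'c' @ 3: {7,8,9}  ✓accept
'b' @ 4: {}  — state set empty
rest 'a' ignored (set empty)
after full input: {}  (accept=7 not in)

Answer: REJECT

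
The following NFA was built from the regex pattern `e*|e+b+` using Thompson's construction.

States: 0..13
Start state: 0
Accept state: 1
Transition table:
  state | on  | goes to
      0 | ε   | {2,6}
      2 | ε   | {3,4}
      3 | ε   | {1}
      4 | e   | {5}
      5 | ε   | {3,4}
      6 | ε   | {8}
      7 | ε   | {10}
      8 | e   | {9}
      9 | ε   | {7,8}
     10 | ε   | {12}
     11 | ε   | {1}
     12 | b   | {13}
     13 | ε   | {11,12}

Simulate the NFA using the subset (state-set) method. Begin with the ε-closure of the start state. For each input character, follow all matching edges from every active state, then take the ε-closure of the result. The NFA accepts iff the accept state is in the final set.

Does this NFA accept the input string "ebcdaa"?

start: ε-closure({0}) = {0,1,2,3,4,6,8}
'e' @ 1: {1,3,4,5,7,8,9,10,12}  ✓accept
'b' @ 2: {1,11,12,13}  ✓accept
'c' @ 3: {}  — state set empty
rest 'daa' ignored (set empty)
after full input: {}  (accept=1 not in)

Answer: REJECT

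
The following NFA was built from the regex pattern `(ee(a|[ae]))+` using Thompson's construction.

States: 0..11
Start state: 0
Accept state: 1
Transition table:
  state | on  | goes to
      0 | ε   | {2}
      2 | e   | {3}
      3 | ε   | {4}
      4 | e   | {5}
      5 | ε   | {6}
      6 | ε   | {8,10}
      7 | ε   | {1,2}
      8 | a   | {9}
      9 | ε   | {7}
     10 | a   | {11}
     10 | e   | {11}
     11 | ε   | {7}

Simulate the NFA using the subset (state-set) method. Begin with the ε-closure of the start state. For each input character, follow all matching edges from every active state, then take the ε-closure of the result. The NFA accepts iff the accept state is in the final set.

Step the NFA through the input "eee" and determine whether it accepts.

Answer: ACCEPT

Derivation:
start: ε-closure({0}) = {0,2}
'e' @ 1: {3,4}
'e' @ 2: {5,6,8,10}
'e' @ 3: {1,2,7,11}  (accept∈set)
end set {1,2,7,11} — state 1 in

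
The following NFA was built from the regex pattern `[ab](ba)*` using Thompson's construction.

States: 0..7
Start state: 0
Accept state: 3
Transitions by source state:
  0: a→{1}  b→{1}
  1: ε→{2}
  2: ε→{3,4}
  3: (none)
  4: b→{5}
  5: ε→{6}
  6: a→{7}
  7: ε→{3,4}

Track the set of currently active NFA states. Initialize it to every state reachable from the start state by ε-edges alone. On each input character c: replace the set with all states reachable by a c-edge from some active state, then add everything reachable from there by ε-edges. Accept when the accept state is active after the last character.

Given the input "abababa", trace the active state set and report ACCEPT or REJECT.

S₀ = ε-closure({0}) = {0}
'a' @ 1: {1,2,3,4}  ✓accept
'b' @ 2: {5,6}
'a' @ 3: {3,4,7}  ✓accept
'b' @ 4: {5,6}
'a' @ 5: {3,4,7}  ✓accept
'b' @ 6: {5,6}
'a' @ 7: {3,4,7}  ✓accept
final: {3,4,7}; accept 3 in set

Answer: ACCEPT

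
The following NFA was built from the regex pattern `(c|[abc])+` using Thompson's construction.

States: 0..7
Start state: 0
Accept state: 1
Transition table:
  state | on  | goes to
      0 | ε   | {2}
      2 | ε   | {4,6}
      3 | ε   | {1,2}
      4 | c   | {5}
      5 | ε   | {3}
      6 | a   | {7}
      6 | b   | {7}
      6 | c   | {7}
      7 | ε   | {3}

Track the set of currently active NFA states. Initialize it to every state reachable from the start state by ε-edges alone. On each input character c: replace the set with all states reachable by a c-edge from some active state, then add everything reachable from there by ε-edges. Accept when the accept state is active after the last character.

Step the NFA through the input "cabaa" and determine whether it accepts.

S₀ = ε-closure({0}) = {0,2,4,6}
'c' @ 1: {1,2,3,4,5,6,7}  (accept∈set)
'a' @ 2: {1,2,3,4,6,7}  (accept∈set)
'b' @ 3: {1,2,3,4,6,7}  (accept∈set)
'a' @ 4: {1,2,3,4,6,7}  (accept∈set)
'a' @ 5: {1,2,3,4,6,7}  (accept∈set)
end set {1,2,3,4,6,7} — state 1 in

Answer: ACCEPT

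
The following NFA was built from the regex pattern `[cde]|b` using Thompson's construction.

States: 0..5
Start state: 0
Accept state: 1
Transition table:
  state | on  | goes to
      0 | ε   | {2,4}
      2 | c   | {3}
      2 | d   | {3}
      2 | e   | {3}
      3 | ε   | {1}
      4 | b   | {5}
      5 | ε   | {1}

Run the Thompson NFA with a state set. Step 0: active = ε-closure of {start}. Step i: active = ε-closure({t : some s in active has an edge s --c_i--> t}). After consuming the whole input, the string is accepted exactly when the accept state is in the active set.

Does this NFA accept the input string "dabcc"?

Answer: REJECT

Derivation:
initial (ε-close {0}): {0,2,4}
'd' @ 1: {1,3}  (accept∈set)
'a' @ 2: {}  — no active states
rest 'bcc' ignored (set empty)
end set {} — state 1 not in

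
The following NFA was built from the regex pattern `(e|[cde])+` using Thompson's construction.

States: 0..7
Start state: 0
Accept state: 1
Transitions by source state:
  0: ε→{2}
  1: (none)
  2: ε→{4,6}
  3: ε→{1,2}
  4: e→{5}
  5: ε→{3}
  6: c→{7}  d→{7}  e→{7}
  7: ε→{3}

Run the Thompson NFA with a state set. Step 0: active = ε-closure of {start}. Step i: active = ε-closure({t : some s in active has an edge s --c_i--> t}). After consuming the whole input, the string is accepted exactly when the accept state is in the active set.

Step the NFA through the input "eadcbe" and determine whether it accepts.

initial (ε-close {0}): {0,2,4,6}
'e' @ 1: {1,2,3,4,5,6,7}  (accept∈set)
'a' @ 2: {}  — dead — no transitions
rest 'dcbe' ignored (set empty)
end set {} — state 1 not in

Answer: REJECT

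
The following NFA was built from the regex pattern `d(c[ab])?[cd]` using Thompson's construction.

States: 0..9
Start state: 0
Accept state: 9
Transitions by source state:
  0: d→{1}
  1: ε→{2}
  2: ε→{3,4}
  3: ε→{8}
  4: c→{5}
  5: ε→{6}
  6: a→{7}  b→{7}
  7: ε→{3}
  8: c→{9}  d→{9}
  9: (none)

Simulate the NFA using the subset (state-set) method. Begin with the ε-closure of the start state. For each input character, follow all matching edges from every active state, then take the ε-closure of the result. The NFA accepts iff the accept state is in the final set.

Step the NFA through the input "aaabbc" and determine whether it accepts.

start: ε-closure({0}) = {0}
'a' @ 1: {}  — state set empty
rest 'aabbc' ignored (set empty)
final: {}; accept 9 not in set

Answer: REJECT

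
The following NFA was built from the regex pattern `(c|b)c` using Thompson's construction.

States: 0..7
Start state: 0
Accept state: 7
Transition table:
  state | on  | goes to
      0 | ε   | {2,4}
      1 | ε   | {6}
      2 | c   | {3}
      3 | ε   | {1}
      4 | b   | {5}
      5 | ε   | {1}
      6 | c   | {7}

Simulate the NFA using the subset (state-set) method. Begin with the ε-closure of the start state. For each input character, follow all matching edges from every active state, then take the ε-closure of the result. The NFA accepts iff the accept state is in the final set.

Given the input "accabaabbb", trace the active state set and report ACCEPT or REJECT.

S₀ = ε-closure({0}) = {0,2,4}
'a' @ 1: {}  — no active states
rest 'ccabaabbb' ignored (set empty)
final: {}; accept 7 not in set

Answer: REJECT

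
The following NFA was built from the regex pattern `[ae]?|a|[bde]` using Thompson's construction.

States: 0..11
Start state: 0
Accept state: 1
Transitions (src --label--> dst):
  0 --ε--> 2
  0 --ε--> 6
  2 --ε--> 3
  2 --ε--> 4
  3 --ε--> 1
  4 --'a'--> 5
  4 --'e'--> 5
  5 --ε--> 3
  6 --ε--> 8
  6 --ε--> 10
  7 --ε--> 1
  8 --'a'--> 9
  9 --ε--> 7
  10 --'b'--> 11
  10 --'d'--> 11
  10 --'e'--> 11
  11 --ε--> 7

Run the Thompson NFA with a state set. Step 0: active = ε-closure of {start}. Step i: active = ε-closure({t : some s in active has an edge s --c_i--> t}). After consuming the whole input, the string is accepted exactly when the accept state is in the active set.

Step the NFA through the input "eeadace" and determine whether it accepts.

Answer: REJECT

Derivation:
S₀ = ε-closure({0}) = {0,1,2,3,4,6,8,10}
'e' @ 1: {1,3,5,7,11}  [accepting]
'e' @ 2: {}  — dead — no transitions
rest 'adace' ignored (set empty)
final: {}; accept 1 not in set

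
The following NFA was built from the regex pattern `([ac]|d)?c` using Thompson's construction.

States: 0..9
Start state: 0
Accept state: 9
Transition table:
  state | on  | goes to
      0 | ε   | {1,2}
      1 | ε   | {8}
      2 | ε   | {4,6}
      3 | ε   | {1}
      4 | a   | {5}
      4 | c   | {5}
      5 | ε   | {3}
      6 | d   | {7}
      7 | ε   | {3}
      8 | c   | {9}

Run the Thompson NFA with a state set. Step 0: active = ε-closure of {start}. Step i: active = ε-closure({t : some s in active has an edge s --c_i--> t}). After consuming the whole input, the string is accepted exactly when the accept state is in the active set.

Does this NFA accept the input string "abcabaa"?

Answer: REJECT

Trace:
initial (ε-close {0}): {0,1,2,4,6,8}
'a' @ 1: {1,3,5,8}
'b' @ 2: {}  — dead — no transitions
rest 'cabaa' ignored (set empty)
final: {}; accept 9 not in set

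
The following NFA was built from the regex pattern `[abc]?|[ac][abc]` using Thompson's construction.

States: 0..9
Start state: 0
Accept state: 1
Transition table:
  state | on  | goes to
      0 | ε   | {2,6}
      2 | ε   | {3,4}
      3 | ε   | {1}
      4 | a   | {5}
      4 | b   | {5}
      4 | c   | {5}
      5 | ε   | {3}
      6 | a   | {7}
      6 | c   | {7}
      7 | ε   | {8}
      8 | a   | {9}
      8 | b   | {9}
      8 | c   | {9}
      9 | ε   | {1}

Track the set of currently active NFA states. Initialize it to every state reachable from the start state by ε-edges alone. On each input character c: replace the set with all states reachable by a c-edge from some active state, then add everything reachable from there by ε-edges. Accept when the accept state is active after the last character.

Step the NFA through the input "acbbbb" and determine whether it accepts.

S₀ = ε-closure({0}) = {0,1,2,3,4,6}
'a' @ 1: {1,3,5,7,8}  (accept∈set)
'c' @ 2: {1,9}  (accept∈set)
'b' @ 3: {}  — dead — no transitions
rest 'bbb' ignored (set empty)
end set {} — state 1 not in

Answer: REJECT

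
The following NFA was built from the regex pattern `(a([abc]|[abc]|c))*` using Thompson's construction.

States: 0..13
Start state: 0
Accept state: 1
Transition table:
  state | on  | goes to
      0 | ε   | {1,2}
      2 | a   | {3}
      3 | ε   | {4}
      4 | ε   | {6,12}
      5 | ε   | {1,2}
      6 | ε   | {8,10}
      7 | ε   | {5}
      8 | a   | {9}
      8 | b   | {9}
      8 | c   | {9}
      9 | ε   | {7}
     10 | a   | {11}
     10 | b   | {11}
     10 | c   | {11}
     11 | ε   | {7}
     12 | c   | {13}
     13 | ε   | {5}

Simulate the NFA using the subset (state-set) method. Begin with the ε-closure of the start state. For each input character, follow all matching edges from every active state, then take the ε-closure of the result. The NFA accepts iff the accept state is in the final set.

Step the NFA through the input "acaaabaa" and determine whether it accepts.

initial (ε-close {0}): {0,1,2}
'a' @ 1: {3,4,6,8,10,12}
'c' @ 2: {1,2,5,7,9,11,13}  (accept∈set)
'a' @ 3: {3,4,6,8,10,12}
'a' @ 4: {1,2,5,7,9,11}  (accept∈set)
'a' @ 5: {3,4,6,8,10,12}
'b' @ 6: {1,2,5,7,9,11}  (accept∈set)
'a' @ 7: {3,4,6,8,10,12}
'a' @ 8: {1,2,5,7,9,11}  (accept∈set)
after full input: {1,2,5,7,9,11}  (accept=1 in)

Answer: ACCEPT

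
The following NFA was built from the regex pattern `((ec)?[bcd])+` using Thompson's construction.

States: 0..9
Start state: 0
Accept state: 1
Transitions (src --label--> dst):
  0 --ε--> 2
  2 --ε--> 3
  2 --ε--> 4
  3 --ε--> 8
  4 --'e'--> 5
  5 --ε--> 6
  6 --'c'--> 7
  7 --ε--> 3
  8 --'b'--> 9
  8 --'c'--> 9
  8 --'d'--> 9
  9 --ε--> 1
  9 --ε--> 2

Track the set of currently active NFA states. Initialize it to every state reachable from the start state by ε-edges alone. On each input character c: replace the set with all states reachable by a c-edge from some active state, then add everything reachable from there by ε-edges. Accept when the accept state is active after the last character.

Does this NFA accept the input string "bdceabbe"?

S₀ = ε-closure({0}) = {0,2,3,4,8}
'b' @ 1: {1,2,3,4,8,9}  [accepting]
'd' @ 2: {1,2,3,4,8,9}  [accepting]
'c' @ 3: {1,2,3,4,8,9}  [accepting]
'e' @ 4: {5,6}
'a' @ 5: {}  — state set empty
rest 'bbe' ignored (set empty)
after full input: {}  (accept=1 not in)

Answer: REJECT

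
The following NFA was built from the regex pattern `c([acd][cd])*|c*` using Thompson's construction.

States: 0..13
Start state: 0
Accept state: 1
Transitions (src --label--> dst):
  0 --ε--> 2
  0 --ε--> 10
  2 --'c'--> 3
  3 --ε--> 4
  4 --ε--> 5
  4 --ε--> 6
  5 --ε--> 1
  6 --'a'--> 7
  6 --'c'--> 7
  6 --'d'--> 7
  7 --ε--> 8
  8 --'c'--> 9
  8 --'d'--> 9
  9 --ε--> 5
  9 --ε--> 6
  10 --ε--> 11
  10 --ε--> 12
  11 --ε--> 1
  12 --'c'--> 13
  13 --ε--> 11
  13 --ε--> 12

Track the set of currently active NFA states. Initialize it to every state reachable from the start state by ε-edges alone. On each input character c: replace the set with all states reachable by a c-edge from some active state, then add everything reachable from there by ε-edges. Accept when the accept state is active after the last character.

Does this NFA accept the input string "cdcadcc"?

S₀ = ε-closure({0}) = {0,1,2,10,11,12}
'c' @ 1: {1,3,4,5,6,11,12,13}  [accepting]
'd' @ 2: {7,8}
'c' @ 3: {1,5,6,9}  [accepting]
'a' @ 4: {7,8}
'd' @ 5: {1,5,6,9}  [accepting]
'c' @ 6: {7,8}
'c' @ 7: {1,5,6,9}  [accepting]
end set {1,5,6,9} — state 1 in

Answer: ACCEPT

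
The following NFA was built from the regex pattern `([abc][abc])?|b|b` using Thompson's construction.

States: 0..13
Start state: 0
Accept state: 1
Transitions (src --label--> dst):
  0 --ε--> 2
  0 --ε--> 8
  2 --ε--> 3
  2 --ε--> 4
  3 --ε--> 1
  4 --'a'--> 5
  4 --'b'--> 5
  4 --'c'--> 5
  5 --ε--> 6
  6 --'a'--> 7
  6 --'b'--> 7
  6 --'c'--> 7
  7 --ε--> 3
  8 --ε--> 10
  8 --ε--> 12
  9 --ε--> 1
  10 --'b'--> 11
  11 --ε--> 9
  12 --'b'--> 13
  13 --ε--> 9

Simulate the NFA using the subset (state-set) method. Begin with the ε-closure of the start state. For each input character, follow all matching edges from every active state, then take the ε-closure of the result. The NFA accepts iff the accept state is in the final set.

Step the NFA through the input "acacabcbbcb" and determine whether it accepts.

Answer: REJECT

Trace:
initial (ε-close {0}): {0,1,2,3,4,8,10,12}
'a' @ 1: {5,6}
'c' @ 2: {1,3,7}  ✓accept
'a' @ 3: {}  — no active states
rest 'cabcbbcb' ignored (set empty)
after full input: {}  (accept=1 not in)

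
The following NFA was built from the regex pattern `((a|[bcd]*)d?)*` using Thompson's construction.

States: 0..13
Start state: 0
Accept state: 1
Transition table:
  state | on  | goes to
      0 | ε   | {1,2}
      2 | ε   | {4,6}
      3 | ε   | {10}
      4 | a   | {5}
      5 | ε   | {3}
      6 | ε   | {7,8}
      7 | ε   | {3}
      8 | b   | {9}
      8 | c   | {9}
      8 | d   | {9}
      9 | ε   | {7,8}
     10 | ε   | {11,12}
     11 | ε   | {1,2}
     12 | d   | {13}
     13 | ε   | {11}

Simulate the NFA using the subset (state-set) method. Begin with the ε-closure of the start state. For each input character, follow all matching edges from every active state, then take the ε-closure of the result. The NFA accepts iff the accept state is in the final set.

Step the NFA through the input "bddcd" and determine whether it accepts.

Answer: ACCEPT

Steps:
initial (ε-close {0}): {0,1,2,3,4,6,7,8,10,11,12}
'b' @ 1: {1,2,3,4,6,7,8,9,10,11,12}  [accepting]
'd' @ 2: {1,2,3,4,6,7,8,9,10,11,12,13}  [accepting]
'd' @ 3: {1,2,3,4,6,7,8,9,10,11,12,13}  [accepting]
'c' @ 4: {1,2,3,4,6,7,8,9,10,11,12}  [accepting]
'd' @ 5: {1,2,3,4,6,7,8,9,10,11,12,13}  [accepting]
after full input: {1,2,3,4,6,7,8,9,10,11,12,13}  (accept=1 in)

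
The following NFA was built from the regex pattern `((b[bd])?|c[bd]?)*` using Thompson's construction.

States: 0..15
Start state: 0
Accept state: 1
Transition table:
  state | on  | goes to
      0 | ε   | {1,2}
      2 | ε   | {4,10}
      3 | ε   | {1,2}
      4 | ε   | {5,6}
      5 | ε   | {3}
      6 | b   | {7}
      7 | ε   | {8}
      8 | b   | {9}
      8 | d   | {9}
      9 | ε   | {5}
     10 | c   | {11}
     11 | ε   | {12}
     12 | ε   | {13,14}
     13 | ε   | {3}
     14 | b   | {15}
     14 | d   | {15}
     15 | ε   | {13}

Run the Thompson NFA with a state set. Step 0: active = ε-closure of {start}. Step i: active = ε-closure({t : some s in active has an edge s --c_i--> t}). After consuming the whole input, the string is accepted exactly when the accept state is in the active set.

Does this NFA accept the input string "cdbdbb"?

Answer: ACCEPT

Trace:
S₀ = ε-closure({0}) = {0,1,2,3,4,5,6,10}
'c' @ 1: {1,2,3,4,5,6,10,11,12,13,14}  [accepting]
'd' @ 2: {1,2,3,4,5,6,10,13,15}  [accepting]
'b' @ 3: {7,8}
'd' @ 4: {1,2,3,4,5,6,9,10}  [accepting]
'b' @ 5: {7,8}
'b' @ 6: {1,2,3,4,5,6,9,10}  [accepting]
end set {1,2,3,4,5,6,9,10} — state 1 in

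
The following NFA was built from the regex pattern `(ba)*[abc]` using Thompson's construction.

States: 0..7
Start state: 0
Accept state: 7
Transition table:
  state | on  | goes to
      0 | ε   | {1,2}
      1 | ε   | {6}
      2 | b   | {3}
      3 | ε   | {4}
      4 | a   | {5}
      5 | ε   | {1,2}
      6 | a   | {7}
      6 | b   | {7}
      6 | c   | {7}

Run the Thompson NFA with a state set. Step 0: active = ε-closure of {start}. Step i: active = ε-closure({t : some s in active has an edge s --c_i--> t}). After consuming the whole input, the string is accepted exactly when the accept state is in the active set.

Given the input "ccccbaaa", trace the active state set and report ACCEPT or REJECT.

Answer: REJECT

Trace:
initial (ε-close {0}): {0,1,2,6}
'c' @ 1: {7}  (accept∈set)
'c' @ 2: {}  — no active states
rest 'ccbaaa' ignored (set empty)
end set {} — state 7 not in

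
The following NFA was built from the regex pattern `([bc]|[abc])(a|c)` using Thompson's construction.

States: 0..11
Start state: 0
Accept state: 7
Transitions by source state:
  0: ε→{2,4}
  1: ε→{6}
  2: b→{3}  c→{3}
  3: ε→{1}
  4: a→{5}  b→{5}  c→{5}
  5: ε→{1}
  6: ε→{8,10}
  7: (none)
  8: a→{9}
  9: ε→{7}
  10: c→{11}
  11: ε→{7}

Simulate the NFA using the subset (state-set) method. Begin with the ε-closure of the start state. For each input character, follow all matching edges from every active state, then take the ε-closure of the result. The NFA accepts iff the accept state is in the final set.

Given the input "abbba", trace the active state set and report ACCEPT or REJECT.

Answer: REJECT

Derivation:
S₀ = ε-closure({0}) = {0,2,4}
'a' @ 1: {1,5,6,8,10}
'b' @ 2: {}  — dead — no transitions
rest 'bba' ignored (set empty)
after full input: {}  (accept=7 not in)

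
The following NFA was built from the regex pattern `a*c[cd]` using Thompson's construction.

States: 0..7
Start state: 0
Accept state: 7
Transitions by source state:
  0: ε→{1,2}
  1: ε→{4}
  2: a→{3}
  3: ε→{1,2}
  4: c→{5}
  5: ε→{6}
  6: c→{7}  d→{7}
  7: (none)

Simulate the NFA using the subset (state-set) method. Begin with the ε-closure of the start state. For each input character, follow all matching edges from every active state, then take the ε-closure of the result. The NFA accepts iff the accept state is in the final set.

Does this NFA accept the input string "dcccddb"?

Answer: REJECT

Steps:
initial (ε-close {0}): {0,1,2,4}
'd' @ 1: {}  — no active states
rest 'cccddb' ignored (set empty)
after full input: {}  (accept=7 not in)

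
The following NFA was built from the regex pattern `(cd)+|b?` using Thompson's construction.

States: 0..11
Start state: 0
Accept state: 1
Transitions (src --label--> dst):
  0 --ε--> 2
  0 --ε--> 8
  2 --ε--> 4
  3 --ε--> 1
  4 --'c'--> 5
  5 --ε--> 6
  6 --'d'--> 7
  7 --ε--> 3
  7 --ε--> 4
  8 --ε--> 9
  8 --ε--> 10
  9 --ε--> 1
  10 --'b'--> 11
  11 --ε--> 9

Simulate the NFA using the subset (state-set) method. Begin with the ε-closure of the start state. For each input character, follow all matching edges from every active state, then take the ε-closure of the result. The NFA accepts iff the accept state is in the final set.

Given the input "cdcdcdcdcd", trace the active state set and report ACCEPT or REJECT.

Answer: ACCEPT

Derivation:
start: ε-closure({0}) = {0,1,2,4,8,9,10}
'c' @ 1: {5,6}
'd' @ 2: {1,3,4,7}  ✓accept
'c' @ 3: {5,6}
'd' @ 4: {1,3,4,7}  ✓accept
'c' @ 5: {5,6}
'd' @ 6: {1,3,4,7}  ✓accept
'c' @ 7: {5,6}
'd' @ 8: {1,3,4,7}  ✓accept
'c' @ 9: {5,6}
'd' @ 10: {1,3,4,7}  ✓accept
end set {1,3,4,7} — state 1 in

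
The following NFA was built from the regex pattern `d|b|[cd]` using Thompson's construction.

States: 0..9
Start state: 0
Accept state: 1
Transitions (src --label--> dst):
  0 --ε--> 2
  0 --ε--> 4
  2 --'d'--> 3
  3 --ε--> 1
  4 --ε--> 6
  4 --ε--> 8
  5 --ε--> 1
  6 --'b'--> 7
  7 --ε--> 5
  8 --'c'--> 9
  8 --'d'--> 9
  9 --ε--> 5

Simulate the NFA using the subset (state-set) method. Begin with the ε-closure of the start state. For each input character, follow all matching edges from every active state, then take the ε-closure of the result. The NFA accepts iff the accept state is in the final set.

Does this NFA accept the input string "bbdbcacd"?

start: ε-closure({0}) = {0,2,4,6,8}
'b' @ 1: {1,5,7}  (accept∈set)
'b' @ 2: {}  — dead — no transitions
rest 'dbcacd' ignored (set empty)
final: {}; accept 1 not in set

Answer: REJECT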